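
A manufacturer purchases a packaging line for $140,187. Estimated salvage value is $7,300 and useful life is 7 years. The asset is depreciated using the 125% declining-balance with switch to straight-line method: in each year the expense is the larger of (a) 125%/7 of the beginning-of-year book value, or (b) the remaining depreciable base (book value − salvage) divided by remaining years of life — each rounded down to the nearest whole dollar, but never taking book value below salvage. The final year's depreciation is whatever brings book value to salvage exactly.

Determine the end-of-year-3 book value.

$77,133

Depreciable base = $140,187 − $7,300 = $132,887.
Year 1: DB = ⌊$140,187 × 125%/7⌋ = $25,033; SL = ⌊$132,887/7⌋ = $18,983 → take DB $25,033. Book value $115,154.
Year 2: DB = ⌊$115,154 × 125%/7⌋ = $20,563; SL = ⌊$107,854/6⌋ = $17,975 → take DB $20,563. Book value $94,591.
Year 3: DB = ⌊$94,591 × 125%/7⌋ = $16,891; SL = ⌊$87,291/5⌋ = $17,458 → take SL $17,458. Book value $77,133.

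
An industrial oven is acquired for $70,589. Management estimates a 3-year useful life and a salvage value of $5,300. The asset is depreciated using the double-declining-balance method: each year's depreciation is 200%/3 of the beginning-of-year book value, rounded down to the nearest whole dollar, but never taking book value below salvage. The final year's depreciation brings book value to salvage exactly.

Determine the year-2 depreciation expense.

Depreciable base = $70,589 − $5,300 = $65,289.
Year 1: ⌊$70,589 × 200%/3⌋ = $47,059. Book value $23,530.
Year 2: ⌊$23,530 × 200%/3⌋ = $15,686. Book value $7,844.

$15,686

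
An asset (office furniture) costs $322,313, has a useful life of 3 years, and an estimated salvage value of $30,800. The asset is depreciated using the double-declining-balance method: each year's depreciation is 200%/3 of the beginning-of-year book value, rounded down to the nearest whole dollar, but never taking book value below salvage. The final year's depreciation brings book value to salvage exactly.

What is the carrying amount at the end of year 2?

$35,813

Depreciable base = $322,313 − $30,800 = $291,513.
Year 1: ⌊$322,313 × 200%/3⌋ = $214,875. Book value $107,438.
Year 2: ⌊$107,438 × 200%/3⌋ = $71,625. Book value $35,813.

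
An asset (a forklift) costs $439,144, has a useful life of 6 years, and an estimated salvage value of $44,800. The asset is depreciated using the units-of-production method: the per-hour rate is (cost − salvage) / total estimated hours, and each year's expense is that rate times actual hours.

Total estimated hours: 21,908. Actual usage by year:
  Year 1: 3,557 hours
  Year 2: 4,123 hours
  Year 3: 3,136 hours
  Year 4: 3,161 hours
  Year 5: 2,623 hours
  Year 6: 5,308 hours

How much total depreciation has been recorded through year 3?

Depreciable base = $439,144 − $44,800 = $394,344.
Rate = $394,344 / 21,908 hours = $18 per hour.
Year 1: 3,557 × $18 = $64,026. Book value $375,118.
Year 2: 4,123 × $18 = $74,214. Book value $300,904.
Year 3: 3,136 × $18 = $56,448. Book value $244,456.
Accumulated through year 3 = $439,144 − $244,456 = $194,688.

$194,688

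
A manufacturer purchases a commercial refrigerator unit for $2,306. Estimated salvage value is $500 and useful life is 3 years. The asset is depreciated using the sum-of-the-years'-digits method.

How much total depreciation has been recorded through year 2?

Depreciable base = $2,306 − $500 = $1,806.
Sum of the years' digits = 3+2+1 = 6.
Year 1: $1,806 × 3/6 = $903. Book value $1,403.
Year 2: $1,806 × 2/6 = $602. Book value $801.
Accumulated through year 2 = $2,306 − $801 = $1,505.

$1,505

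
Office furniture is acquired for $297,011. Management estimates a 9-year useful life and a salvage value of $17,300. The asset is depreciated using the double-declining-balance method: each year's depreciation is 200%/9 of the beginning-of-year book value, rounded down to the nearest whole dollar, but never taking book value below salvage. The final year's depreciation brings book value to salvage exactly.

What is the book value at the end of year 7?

$51,142

Depreciable base = $297,011 − $17,300 = $279,711.
Year 1: ⌊$297,011 × 200%/9⌋ = $66,002. Book value $231,009.
Year 2: ⌊$231,009 × 200%/9⌋ = $51,335. Book value $179,674.
Year 3: ⌊$179,674 × 200%/9⌋ = $39,927. Book value $139,747.
Year 4: ⌊$139,747 × 200%/9⌋ = $31,054. Book value $108,693.
Year 5: ⌊$108,693 × 200%/9⌋ = $24,154. Book value $84,539.
Year 6: ⌊$84,539 × 200%/9⌋ = $18,786. Book value $65,753.
Year 7: ⌊$65,753 × 200%/9⌋ = $14,611. Book value $51,142.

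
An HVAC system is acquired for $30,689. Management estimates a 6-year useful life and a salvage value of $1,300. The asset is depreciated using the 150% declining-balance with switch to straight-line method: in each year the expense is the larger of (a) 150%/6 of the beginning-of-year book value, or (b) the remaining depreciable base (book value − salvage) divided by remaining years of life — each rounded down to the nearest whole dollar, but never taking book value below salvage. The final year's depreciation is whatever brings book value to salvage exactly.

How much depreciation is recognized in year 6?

$3,883

Depreciable base = $30,689 − $1,300 = $29,389.
Year 1: DB = ⌊$30,689 × 150%/6⌋ = $7,672; SL = ⌊$29,389/6⌋ = $4,898 → take DB $7,672. Book value $23,017.
Year 2: DB = ⌊$23,017 × 150%/6⌋ = $5,754; SL = ⌊$21,717/5⌋ = $4,343 → take DB $5,754. Book value $17,263.
Year 3: DB = ⌊$17,263 × 150%/6⌋ = $4,315; SL = ⌊$15,963/4⌋ = $3,990 → take DB $4,315. Book value $12,948.
Year 4: DB = ⌊$12,948 × 150%/6⌋ = $3,237; SL = ⌊$11,648/3⌋ = $3,882 → take SL $3,882. Book value $9,066.
Year 5: DB = ⌊$9,066 × 150%/6⌋ = $2,266; SL = ⌊$7,766/2⌋ = $3,883 → take SL $3,883. Book value $5,183.
Year 6 (final): $5,183 − $1,300 = $3,883. Book value $1,300.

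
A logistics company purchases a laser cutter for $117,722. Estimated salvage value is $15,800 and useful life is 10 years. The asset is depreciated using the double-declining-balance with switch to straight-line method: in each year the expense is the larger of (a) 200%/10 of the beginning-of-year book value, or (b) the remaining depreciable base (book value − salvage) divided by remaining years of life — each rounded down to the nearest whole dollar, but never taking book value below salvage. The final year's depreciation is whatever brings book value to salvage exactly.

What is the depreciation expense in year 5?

$9,644

Depreciable base = $117,722 − $15,800 = $101,922.
Year 1: DB = ⌊$117,722 × 200%/10⌋ = $23,544; SL = ⌊$101,922/10⌋ = $10,192 → take DB $23,544. Book value $94,178.
Year 2: DB = ⌊$94,178 × 200%/10⌋ = $18,835; SL = ⌊$78,378/9⌋ = $8,708 → take DB $18,835. Book value $75,343.
Year 3: DB = ⌊$75,343 × 200%/10⌋ = $15,068; SL = ⌊$59,543/8⌋ = $7,442 → take DB $15,068. Book value $60,275.
Year 4: DB = ⌊$60,275 × 200%/10⌋ = $12,055; SL = ⌊$44,475/7⌋ = $6,353 → take DB $12,055. Book value $48,220.
Year 5: DB = ⌊$48,220 × 200%/10⌋ = $9,644; SL = ⌊$32,420/6⌋ = $5,403 → take DB $9,644. Book value $38,576.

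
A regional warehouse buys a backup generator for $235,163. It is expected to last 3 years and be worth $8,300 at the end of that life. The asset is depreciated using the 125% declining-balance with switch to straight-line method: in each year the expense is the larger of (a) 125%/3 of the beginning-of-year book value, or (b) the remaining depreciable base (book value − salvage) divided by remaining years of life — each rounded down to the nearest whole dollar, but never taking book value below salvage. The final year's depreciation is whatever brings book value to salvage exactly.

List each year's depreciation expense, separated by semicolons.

$97,984; $64,439; $64,440

Depreciable base = $235,163 − $8,300 = $226,863.
Year 1: DB = ⌊$235,163 × 125%/3⌋ = $97,984; SL = ⌊$226,863/3⌋ = $75,621 → take DB $97,984. Book value $137,179.
Year 2: DB = ⌊$137,179 × 125%/3⌋ = $57,157; SL = ⌊$128,879/2⌋ = $64,439 → take SL $64,439. Book value $72,740.
Year 3 (final): $72,740 − $8,300 = $64,440. Book value $8,300.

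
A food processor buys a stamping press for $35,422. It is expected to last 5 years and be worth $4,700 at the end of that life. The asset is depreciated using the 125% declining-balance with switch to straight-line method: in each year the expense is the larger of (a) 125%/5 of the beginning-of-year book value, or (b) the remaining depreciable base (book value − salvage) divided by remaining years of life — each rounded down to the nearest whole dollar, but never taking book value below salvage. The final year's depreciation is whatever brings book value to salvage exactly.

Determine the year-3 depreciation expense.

Depreciable base = $35,422 − $4,700 = $30,722.
Year 1: DB = ⌊$35,422 × 125%/5⌋ = $8,855; SL = ⌊$30,722/5⌋ = $6,144 → take DB $8,855. Book value $26,567.
Year 2: DB = ⌊$26,567 × 125%/5⌋ = $6,641; SL = ⌊$21,867/4⌋ = $5,466 → take DB $6,641. Book value $19,926.
Year 3: DB = ⌊$19,926 × 125%/5⌋ = $4,981; SL = ⌊$15,226/3⌋ = $5,075 → take SL $5,075. Book value $14,851.

$5,075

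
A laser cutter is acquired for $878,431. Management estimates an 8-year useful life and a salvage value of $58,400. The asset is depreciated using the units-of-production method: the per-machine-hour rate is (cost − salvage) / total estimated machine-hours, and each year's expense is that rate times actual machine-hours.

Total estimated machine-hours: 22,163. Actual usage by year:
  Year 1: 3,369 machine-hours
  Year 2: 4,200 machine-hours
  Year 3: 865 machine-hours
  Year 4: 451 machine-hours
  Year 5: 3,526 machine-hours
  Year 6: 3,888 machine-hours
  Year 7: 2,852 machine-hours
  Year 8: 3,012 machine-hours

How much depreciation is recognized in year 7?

$105,524

Depreciable base = $878,431 − $58,400 = $820,031.
Rate = $820,031 / 22,163 machine-hours = $37 per machine-hour.
Year 1: 3,369 × $37 = $124,653. Book value $753,778.
Year 2: 4,200 × $37 = $155,400. Book value $598,378.
Year 3: 865 × $37 = $32,005. Book value $566,373.
Year 4: 451 × $37 = $16,687. Book value $549,686.
Year 5: 3,526 × $37 = $130,462. Book value $419,224.
Year 6: 3,888 × $37 = $143,856. Book value $275,368.
Year 7: 2,852 × $37 = $105,524. Book value $169,844.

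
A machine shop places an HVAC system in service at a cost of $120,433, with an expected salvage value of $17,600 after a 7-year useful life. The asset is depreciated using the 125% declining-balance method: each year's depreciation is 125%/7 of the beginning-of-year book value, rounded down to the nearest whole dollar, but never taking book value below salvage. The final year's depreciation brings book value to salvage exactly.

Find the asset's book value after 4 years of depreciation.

Depreciable base = $120,433 − $17,600 = $102,833.
Year 1: ⌊$120,433 × 125%/7⌋ = $21,505. Book value $98,928.
Year 2: ⌊$98,928 × 125%/7⌋ = $17,665. Book value $81,263.
Year 3: ⌊$81,263 × 125%/7⌋ = $14,511. Book value $66,752.
Year 4: ⌊$66,752 × 125%/7⌋ = $11,920. Book value $54,832.

$54,832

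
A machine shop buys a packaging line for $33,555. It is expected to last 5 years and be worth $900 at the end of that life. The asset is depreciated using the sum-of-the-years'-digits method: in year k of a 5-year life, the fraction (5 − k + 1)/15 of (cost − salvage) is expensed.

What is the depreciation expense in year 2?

$8,708

Depreciable base = $33,555 − $900 = $32,655.
Sum of the years' digits = 5+4+3+2+1 = 15.
Year 1: $32,655 × 5/15 = $10,885. Book value $22,670.
Year 2: $32,655 × 4/15 = $8,708. Book value $13,962.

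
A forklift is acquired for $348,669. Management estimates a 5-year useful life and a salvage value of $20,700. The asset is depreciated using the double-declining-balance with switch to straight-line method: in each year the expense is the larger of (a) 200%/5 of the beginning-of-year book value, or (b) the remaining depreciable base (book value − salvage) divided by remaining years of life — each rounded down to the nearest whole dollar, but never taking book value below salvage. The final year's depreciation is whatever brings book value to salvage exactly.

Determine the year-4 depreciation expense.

Depreciable base = $348,669 − $20,700 = $327,969.
Year 1: DB = ⌊$348,669 × 200%/5⌋ = $139,467; SL = ⌊$327,969/5⌋ = $65,593 → take DB $139,467. Book value $209,202.
Year 2: DB = ⌊$209,202 × 200%/5⌋ = $83,680; SL = ⌊$188,502/4⌋ = $47,125 → take DB $83,680. Book value $125,522.
Year 3: DB = ⌊$125,522 × 200%/5⌋ = $50,208; SL = ⌊$104,822/3⌋ = $34,940 → take DB $50,208. Book value $75,314.
Year 4: DB = ⌊$75,314 × 200%/5⌋ = $30,125; SL = ⌊$54,614/2⌋ = $27,307 → take DB $30,125. Book value $45,189.

$30,125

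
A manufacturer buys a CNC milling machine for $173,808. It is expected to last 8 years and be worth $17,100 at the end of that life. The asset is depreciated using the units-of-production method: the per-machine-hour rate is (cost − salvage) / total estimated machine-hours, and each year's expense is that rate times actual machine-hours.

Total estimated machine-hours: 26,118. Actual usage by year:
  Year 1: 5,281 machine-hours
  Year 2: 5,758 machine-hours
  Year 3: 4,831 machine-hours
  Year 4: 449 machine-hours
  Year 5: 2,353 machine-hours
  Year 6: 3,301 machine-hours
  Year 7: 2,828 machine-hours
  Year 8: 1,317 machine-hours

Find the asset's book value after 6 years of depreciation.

$41,970

Depreciable base = $173,808 − $17,100 = $156,708.
Rate = $156,708 / 26,118 machine-hours = $6 per machine-hour.
Year 1: 5,281 × $6 = $31,686. Book value $142,122.
Year 2: 5,758 × $6 = $34,548. Book value $107,574.
Year 3: 4,831 × $6 = $28,986. Book value $78,588.
Year 4: 449 × $6 = $2,694. Book value $75,894.
Year 5: 2,353 × $6 = $14,118. Book value $61,776.
Year 6: 3,301 × $6 = $19,806. Book value $41,970.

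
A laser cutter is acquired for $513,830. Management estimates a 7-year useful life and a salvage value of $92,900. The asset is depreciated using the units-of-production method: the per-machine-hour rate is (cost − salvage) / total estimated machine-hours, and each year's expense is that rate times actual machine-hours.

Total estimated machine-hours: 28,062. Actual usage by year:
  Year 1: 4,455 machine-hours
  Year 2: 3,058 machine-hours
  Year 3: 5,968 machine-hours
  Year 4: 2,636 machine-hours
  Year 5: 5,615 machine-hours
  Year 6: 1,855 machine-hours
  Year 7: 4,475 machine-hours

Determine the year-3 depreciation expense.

Depreciable base = $513,830 − $92,900 = $420,930.
Rate = $420,930 / 28,062 machine-hours = $15 per machine-hour.
Year 1: 4,455 × $15 = $66,825. Book value $447,005.
Year 2: 3,058 × $15 = $45,870. Book value $401,135.
Year 3: 5,968 × $15 = $89,520. Book value $311,615.

$89,520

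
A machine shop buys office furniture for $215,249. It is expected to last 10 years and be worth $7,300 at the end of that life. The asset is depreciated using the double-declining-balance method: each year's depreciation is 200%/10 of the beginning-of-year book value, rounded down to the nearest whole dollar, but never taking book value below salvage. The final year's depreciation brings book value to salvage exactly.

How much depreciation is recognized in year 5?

$17,633

Depreciable base = $215,249 − $7,300 = $207,949.
Year 1: ⌊$215,249 × 200%/10⌋ = $43,049. Book value $172,200.
Year 2: ⌊$172,200 × 200%/10⌋ = $34,440. Book value $137,760.
Year 3: ⌊$137,760 × 200%/10⌋ = $27,552. Book value $110,208.
Year 4: ⌊$110,208 × 200%/10⌋ = $22,041. Book value $88,167.
Year 5: ⌊$88,167 × 200%/10⌋ = $17,633. Book value $70,534.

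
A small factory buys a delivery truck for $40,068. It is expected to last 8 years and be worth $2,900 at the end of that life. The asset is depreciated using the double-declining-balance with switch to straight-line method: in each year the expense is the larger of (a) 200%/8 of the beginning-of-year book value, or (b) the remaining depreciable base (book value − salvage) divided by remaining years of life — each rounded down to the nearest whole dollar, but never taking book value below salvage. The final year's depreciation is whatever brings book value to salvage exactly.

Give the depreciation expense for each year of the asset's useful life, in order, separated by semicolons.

$10,017; $7,512; $5,634; $4,226; $3,169; $2,377; $2,116; $2,117

Depreciable base = $40,068 − $2,900 = $37,168.
Year 1: DB = ⌊$40,068 × 200%/8⌋ = $10,017; SL = ⌊$37,168/8⌋ = $4,646 → take DB $10,017. Book value $30,051.
Year 2: DB = ⌊$30,051 × 200%/8⌋ = $7,512; SL = ⌊$27,151/7⌋ = $3,878 → take DB $7,512. Book value $22,539.
Year 3: DB = ⌊$22,539 × 200%/8⌋ = $5,634; SL = ⌊$19,639/6⌋ = $3,273 → take DB $5,634. Book value $16,905.
Year 4: DB = ⌊$16,905 × 200%/8⌋ = $4,226; SL = ⌊$14,005/5⌋ = $2,801 → take DB $4,226. Book value $12,679.
Year 5: DB = ⌊$12,679 × 200%/8⌋ = $3,169; SL = ⌊$9,779/4⌋ = $2,444 → take DB $3,169. Book value $9,510.
Year 6: DB = ⌊$9,510 × 200%/8⌋ = $2,377; SL = ⌊$6,610/3⌋ = $2,203 → take DB $2,377. Book value $7,133.
Year 7: DB = ⌊$7,133 × 200%/8⌋ = $1,783; SL = ⌊$4,233/2⌋ = $2,116 → take SL $2,116. Book value $5,017.
Year 8 (final): $5,017 − $2,900 = $2,117. Book value $2,900.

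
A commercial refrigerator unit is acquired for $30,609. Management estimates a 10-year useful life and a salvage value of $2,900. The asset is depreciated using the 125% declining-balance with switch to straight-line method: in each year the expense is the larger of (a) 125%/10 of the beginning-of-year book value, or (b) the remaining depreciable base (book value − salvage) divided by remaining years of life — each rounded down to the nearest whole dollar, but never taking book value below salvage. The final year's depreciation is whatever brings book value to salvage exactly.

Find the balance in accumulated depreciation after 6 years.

Depreciable base = $30,609 − $2,900 = $27,709.
Year 1: DB = ⌊$30,609 × 125%/10⌋ = $3,826; SL = ⌊$27,709/10⌋ = $2,770 → take DB $3,826. Book value $26,783.
Year 2: DB = ⌊$26,783 × 125%/10⌋ = $3,347; SL = ⌊$23,883/9⌋ = $2,653 → take DB $3,347. Book value $23,436.
Year 3: DB = ⌊$23,436 × 125%/10⌋ = $2,929; SL = ⌊$20,536/8⌋ = $2,567 → take DB $2,929. Book value $20,507.
Year 4: DB = ⌊$20,507 × 125%/10⌋ = $2,563; SL = ⌊$17,607/7⌋ = $2,515 → take DB $2,563. Book value $17,944.
Year 5: DB = ⌊$17,944 × 125%/10⌋ = $2,243; SL = ⌊$15,044/6⌋ = $2,507 → take SL $2,507. Book value $15,437.
Year 6: DB = ⌊$15,437 × 125%/10⌋ = $1,929; SL = ⌊$12,537/5⌋ = $2,507 → take SL $2,507. Book value $12,930.
Accumulated through year 6 = $30,609 − $12,930 = $17,679.

$17,679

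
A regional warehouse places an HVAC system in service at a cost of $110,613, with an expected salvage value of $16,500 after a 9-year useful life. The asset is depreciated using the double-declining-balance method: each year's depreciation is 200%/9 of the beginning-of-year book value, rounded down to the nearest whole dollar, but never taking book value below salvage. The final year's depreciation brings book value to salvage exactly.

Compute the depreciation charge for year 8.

$2,547

Depreciable base = $110,613 − $16,500 = $94,113.
Year 1: ⌊$110,613 × 200%/9⌋ = $24,580. Book value $86,033.
Year 2: ⌊$86,033 × 200%/9⌋ = $19,118. Book value $66,915.
Year 3: ⌊$66,915 × 200%/9⌋ = $14,870. Book value $52,045.
Year 4: ⌊$52,045 × 200%/9⌋ = $11,565. Book value $40,480.
Year 5: ⌊$40,480 × 200%/9⌋ = $8,995. Book value $31,485.
Year 6: ⌊$31,485 × 200%/9⌋ = $6,996. Book value $24,489.
Year 7: ⌊$24,489 × 200%/9⌋ = $5,442. Book value $19,047.
Year 8: ⌊$19,047 × 200%/9⌋ = $4,232, capped at $2,547. Book value $16,500.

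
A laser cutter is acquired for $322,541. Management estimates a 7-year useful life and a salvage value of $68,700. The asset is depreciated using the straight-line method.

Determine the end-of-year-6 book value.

Depreciable base = $322,541 − $68,700 = $253,841.
Annual expense = $253,841 / 7 = $36,263.
End of year 1: book value $286,278.
End of year 2: book value $250,015.
End of year 3: book value $213,752.
End of year 4: book value $177,489.
End of year 5: book value $141,226.
End of year 6: book value $104,963.

$104,963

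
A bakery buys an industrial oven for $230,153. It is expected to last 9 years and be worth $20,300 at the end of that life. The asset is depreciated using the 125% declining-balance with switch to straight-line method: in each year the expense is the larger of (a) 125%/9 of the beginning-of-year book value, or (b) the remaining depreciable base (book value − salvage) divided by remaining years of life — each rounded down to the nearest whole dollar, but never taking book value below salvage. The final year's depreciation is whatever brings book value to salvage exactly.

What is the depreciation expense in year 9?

$21,110

Depreciable base = $230,153 − $20,300 = $209,853.
Year 1: DB = ⌊$230,153 × 125%/9⌋ = $31,965; SL = ⌊$209,853/9⌋ = $23,317 → take DB $31,965. Book value $198,188.
Year 2: DB = ⌊$198,188 × 125%/9⌋ = $27,526; SL = ⌊$177,888/8⌋ = $22,236 → take DB $27,526. Book value $170,662.
Year 3: DB = ⌊$170,662 × 125%/9⌋ = $23,703; SL = ⌊$150,362/7⌋ = $21,480 → take DB $23,703. Book value $146,959.
Year 4: DB = ⌊$146,959 × 125%/9⌋ = $20,410; SL = ⌊$126,659/6⌋ = $21,109 → take SL $21,109. Book value $125,850.
Year 5: DB = ⌊$125,850 × 125%/9⌋ = $17,479; SL = ⌊$105,550/5⌋ = $21,110 → take SL $21,110. Book value $104,740.
Year 6: DB = ⌊$104,740 × 125%/9⌋ = $14,547; SL = ⌊$84,440/4⌋ = $21,110 → take SL $21,110. Book value $83,630.
Year 7: DB = ⌊$83,630 × 125%/9⌋ = $11,615; SL = ⌊$63,330/3⌋ = $21,110 → take SL $21,110. Book value $62,520.
Year 8: DB = ⌊$62,520 × 125%/9⌋ = $8,683; SL = ⌊$42,220/2⌋ = $21,110 → take SL $21,110. Book value $41,410.
Year 9 (final): $41,410 − $20,300 = $21,110. Book value $20,300.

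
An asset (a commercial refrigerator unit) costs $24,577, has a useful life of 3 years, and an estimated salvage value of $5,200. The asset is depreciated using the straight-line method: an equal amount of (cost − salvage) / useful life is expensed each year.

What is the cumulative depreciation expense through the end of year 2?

Depreciable base = $24,577 − $5,200 = $19,377.
Annual expense = $19,377 / 3 = $6,459.
End of year 1: book value $18,118.
End of year 2: book value $11,659.
Accumulated through year 2 = $24,577 − $11,659 = $12,918.

$12,918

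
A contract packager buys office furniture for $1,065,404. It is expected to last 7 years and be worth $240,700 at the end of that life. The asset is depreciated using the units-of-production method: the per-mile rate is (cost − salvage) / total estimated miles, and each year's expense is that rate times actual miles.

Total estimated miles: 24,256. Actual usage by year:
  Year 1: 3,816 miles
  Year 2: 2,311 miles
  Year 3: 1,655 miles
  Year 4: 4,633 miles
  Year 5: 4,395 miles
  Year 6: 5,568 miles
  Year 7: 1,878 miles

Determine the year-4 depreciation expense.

$157,522

Depreciable base = $1,065,404 − $240,700 = $824,704.
Rate = $824,704 / 24,256 miles = $34 per mile.
Year 1: 3,816 × $34 = $129,744. Book value $935,660.
Year 2: 2,311 × $34 = $78,574. Book value $857,086.
Year 3: 1,655 × $34 = $56,270. Book value $800,816.
Year 4: 4,633 × $34 = $157,522. Book value $643,294.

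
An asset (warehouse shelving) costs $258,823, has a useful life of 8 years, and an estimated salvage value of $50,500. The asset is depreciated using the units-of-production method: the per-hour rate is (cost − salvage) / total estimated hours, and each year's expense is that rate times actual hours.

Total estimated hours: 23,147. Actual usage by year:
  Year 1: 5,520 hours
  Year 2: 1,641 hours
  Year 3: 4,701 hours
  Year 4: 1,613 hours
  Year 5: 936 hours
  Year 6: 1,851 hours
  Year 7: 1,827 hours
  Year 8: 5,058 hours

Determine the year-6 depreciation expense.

$16,659

Depreciable base = $258,823 − $50,500 = $208,323.
Rate = $208,323 / 23,147 hours = $9 per hour.
Year 1: 5,520 × $9 = $49,680. Book value $209,143.
Year 2: 1,641 × $9 = $14,769. Book value $194,374.
Year 3: 4,701 × $9 = $42,309. Book value $152,065.
Year 4: 1,613 × $9 = $14,517. Book value $137,548.
Year 5: 936 × $9 = $8,424. Book value $129,124.
Year 6: 1,851 × $9 = $16,659. Book value $112,465.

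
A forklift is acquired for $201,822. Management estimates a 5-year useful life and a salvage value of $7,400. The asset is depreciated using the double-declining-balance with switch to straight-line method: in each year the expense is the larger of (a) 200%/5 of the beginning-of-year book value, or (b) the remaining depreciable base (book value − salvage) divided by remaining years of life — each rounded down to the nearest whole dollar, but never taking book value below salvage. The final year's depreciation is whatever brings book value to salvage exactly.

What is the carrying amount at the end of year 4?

$25,498

Depreciable base = $201,822 − $7,400 = $194,422.
Year 1: DB = ⌊$201,822 × 200%/5⌋ = $80,728; SL = ⌊$194,422/5⌋ = $38,884 → take DB $80,728. Book value $121,094.
Year 2: DB = ⌊$121,094 × 200%/5⌋ = $48,437; SL = ⌊$113,694/4⌋ = $28,423 → take DB $48,437. Book value $72,657.
Year 3: DB = ⌊$72,657 × 200%/5⌋ = $29,062; SL = ⌊$65,257/3⌋ = $21,752 → take DB $29,062. Book value $43,595.
Year 4: DB = ⌊$43,595 × 200%/5⌋ = $17,438; SL = ⌊$36,195/2⌋ = $18,097 → take SL $18,097. Book value $25,498.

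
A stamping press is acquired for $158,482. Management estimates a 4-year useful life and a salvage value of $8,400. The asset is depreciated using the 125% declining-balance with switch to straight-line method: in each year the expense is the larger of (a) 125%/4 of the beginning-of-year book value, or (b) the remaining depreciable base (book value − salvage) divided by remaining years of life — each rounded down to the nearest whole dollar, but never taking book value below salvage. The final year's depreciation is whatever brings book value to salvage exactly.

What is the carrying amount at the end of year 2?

Depreciable base = $158,482 − $8,400 = $150,082.
Year 1: DB = ⌊$158,482 × 125%/4⌋ = $49,525; SL = ⌊$150,082/4⌋ = $37,520 → take DB $49,525. Book value $108,957.
Year 2: DB = ⌊$108,957 × 125%/4⌋ = $34,049; SL = ⌊$100,557/3⌋ = $33,519 → take DB $34,049. Book value $74,908.

$74,908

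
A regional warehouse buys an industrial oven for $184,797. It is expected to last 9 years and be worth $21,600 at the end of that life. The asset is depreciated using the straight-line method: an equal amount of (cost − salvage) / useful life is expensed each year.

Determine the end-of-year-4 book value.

$112,265

Depreciable base = $184,797 − $21,600 = $163,197.
Annual expense = $163,197 / 9 = $18,133.
End of year 1: book value $166,664.
End of year 2: book value $148,531.
End of year 3: book value $130,398.
End of year 4: book value $112,265.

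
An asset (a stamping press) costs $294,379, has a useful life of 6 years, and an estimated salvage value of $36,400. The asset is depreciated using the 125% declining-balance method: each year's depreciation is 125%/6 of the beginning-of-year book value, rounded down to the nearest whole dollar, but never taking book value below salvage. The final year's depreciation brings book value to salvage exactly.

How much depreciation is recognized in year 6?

$55,143

Depreciable base = $294,379 − $36,400 = $257,979.
Year 1: ⌊$294,379 × 125%/6⌋ = $61,328. Book value $233,051.
Year 2: ⌊$233,051 × 125%/6⌋ = $48,552. Book value $184,499.
Year 3: ⌊$184,499 × 125%/6⌋ = $38,437. Book value $146,062.
Year 4: ⌊$146,062 × 125%/6⌋ = $30,429. Book value $115,633.
Year 5: ⌊$115,633 × 125%/6⌋ = $24,090. Book value $91,543.
Year 6 (final): $91,543 − $36,400 = $55,143. Book value $36,400.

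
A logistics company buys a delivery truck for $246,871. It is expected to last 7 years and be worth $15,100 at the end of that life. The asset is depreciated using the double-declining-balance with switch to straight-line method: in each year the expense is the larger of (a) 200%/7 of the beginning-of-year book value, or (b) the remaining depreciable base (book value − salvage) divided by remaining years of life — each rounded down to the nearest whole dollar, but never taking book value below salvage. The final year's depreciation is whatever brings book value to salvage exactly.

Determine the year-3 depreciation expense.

Depreciable base = $246,871 − $15,100 = $231,771.
Year 1: DB = ⌊$246,871 × 200%/7⌋ = $70,534; SL = ⌊$231,771/7⌋ = $33,110 → take DB $70,534. Book value $176,337.
Year 2: DB = ⌊$176,337 × 200%/7⌋ = $50,382; SL = ⌊$161,237/6⌋ = $26,872 → take DB $50,382. Book value $125,955.
Year 3: DB = ⌊$125,955 × 200%/7⌋ = $35,987; SL = ⌊$110,855/5⌋ = $22,171 → take DB $35,987. Book value $89,968.

$35,987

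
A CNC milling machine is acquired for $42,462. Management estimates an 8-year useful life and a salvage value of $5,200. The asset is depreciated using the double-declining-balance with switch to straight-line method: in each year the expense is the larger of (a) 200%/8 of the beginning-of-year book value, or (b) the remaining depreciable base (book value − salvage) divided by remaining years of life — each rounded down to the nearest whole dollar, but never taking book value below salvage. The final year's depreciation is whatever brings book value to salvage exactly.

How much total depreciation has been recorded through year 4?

$29,025

Depreciable base = $42,462 − $5,200 = $37,262.
Year 1: DB = ⌊$42,462 × 200%/8⌋ = $10,615; SL = ⌊$37,262/8⌋ = $4,657 → take DB $10,615. Book value $31,847.
Year 2: DB = ⌊$31,847 × 200%/8⌋ = $7,961; SL = ⌊$26,647/7⌋ = $3,806 → take DB $7,961. Book value $23,886.
Year 3: DB = ⌊$23,886 × 200%/8⌋ = $5,971; SL = ⌊$18,686/6⌋ = $3,114 → take DB $5,971. Book value $17,915.
Year 4: DB = ⌊$17,915 × 200%/8⌋ = $4,478; SL = ⌊$12,715/5⌋ = $2,543 → take DB $4,478. Book value $13,437.
Accumulated through year 4 = $42,462 − $13,437 = $29,025.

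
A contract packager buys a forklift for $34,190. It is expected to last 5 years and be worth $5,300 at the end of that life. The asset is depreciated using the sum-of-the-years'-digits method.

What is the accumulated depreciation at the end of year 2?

$17,334

Depreciable base = $34,190 − $5,300 = $28,890.
Sum of the years' digits = 5+4+3+2+1 = 15.
Year 1: $28,890 × 5/15 = $9,630. Book value $24,560.
Year 2: $28,890 × 4/15 = $7,704. Book value $16,856.
Accumulated through year 2 = $34,190 − $16,856 = $17,334.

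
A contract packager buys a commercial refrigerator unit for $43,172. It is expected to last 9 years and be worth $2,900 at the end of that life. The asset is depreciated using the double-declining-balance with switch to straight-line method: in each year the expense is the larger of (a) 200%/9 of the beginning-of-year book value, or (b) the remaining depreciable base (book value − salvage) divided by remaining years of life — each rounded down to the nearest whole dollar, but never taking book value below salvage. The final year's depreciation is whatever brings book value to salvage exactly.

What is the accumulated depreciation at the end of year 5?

Depreciable base = $43,172 − $2,900 = $40,272.
Year 1: DB = ⌊$43,172 × 200%/9⌋ = $9,593; SL = ⌊$40,272/9⌋ = $4,474 → take DB $9,593. Book value $33,579.
Year 2: DB = ⌊$33,579 × 200%/9⌋ = $7,462; SL = ⌊$30,679/8⌋ = $3,834 → take DB $7,462. Book value $26,117.
Year 3: DB = ⌊$26,117 × 200%/9⌋ = $5,803; SL = ⌊$23,217/7⌋ = $3,316 → take DB $5,803. Book value $20,314.
Year 4: DB = ⌊$20,314 × 200%/9⌋ = $4,514; SL = ⌊$17,414/6⌋ = $2,902 → take DB $4,514. Book value $15,800.
Year 5: DB = ⌊$15,800 × 200%/9⌋ = $3,511; SL = ⌊$12,900/5⌋ = $2,580 → take DB $3,511. Book value $12,289.
Accumulated through year 5 = $43,172 − $12,289 = $30,883.

$30,883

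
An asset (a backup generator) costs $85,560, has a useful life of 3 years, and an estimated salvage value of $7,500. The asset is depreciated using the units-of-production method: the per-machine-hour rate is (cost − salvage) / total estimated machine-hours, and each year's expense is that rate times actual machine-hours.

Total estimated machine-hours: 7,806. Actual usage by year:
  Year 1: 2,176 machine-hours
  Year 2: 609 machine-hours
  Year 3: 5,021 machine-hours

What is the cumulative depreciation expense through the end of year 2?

$27,850

Depreciable base = $85,560 − $7,500 = $78,060.
Rate = $78,060 / 7,806 machine-hours = $10 per machine-hour.
Year 1: 2,176 × $10 = $21,760. Book value $63,800.
Year 2: 609 × $10 = $6,090. Book value $57,710.
Accumulated through year 2 = $85,560 − $57,710 = $27,850.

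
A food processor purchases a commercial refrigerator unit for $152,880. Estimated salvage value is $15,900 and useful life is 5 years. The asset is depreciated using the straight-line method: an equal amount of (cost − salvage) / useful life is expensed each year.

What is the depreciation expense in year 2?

Depreciable base = $152,880 − $15,900 = $136,980.
Annual expense = $136,980 / 5 = $27,396.

$27,396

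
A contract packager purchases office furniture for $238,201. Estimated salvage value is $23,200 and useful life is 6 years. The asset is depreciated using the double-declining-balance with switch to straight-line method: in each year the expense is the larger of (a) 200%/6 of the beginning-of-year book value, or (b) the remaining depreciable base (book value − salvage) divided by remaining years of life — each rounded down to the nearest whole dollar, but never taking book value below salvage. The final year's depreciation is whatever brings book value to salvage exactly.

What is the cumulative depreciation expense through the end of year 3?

$167,622

Depreciable base = $238,201 − $23,200 = $215,001.
Year 1: DB = ⌊$238,201 × 200%/6⌋ = $79,400; SL = ⌊$215,001/6⌋ = $35,833 → take DB $79,400. Book value $158,801.
Year 2: DB = ⌊$158,801 × 200%/6⌋ = $52,933; SL = ⌊$135,601/5⌋ = $27,120 → take DB $52,933. Book value $105,868.
Year 3: DB = ⌊$105,868 × 200%/6⌋ = $35,289; SL = ⌊$82,668/4⌋ = $20,667 → take DB $35,289. Book value $70,579.
Accumulated through year 3 = $238,201 − $70,579 = $167,622.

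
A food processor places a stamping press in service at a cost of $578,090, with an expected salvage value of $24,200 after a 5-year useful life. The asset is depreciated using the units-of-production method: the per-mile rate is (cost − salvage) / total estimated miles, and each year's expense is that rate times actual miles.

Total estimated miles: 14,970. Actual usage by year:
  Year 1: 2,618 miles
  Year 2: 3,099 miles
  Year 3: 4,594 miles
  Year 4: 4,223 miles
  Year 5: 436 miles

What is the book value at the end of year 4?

Depreciable base = $578,090 − $24,200 = $553,890.
Rate = $553,890 / 14,970 miles = $37 per mile.
Year 1: 2,618 × $37 = $96,866. Book value $481,224.
Year 2: 3,099 × $37 = $114,663. Book value $366,561.
Year 3: 4,594 × $37 = $169,978. Book value $196,583.
Year 4: 4,223 × $37 = $156,251. Book value $40,332.

$40,332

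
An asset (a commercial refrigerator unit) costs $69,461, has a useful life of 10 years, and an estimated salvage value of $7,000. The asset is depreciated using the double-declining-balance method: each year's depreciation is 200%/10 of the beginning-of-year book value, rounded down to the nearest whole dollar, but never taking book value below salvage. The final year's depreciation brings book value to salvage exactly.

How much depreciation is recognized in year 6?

$4,552

Depreciable base = $69,461 − $7,000 = $62,461.
Year 1: ⌊$69,461 × 200%/10⌋ = $13,892. Book value $55,569.
Year 2: ⌊$55,569 × 200%/10⌋ = $11,113. Book value $44,456.
Year 3: ⌊$44,456 × 200%/10⌋ = $8,891. Book value $35,565.
Year 4: ⌊$35,565 × 200%/10⌋ = $7,113. Book value $28,452.
Year 5: ⌊$28,452 × 200%/10⌋ = $5,690. Book value $22,762.
Year 6: ⌊$22,762 × 200%/10⌋ = $4,552. Book value $18,210.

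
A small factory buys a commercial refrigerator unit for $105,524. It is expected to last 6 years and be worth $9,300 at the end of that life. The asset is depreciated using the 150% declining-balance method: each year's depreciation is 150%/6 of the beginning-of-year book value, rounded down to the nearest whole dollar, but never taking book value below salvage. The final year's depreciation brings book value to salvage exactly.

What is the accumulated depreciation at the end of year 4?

Depreciable base = $105,524 − $9,300 = $96,224.
Year 1: ⌊$105,524 × 150%/6⌋ = $26,381. Book value $79,143.
Year 2: ⌊$79,143 × 150%/6⌋ = $19,785. Book value $59,358.
Year 3: ⌊$59,358 × 150%/6⌋ = $14,839. Book value $44,519.
Year 4: ⌊$44,519 × 150%/6⌋ = $11,129. Book value $33,390.
Accumulated through year 4 = $105,524 − $33,390 = $72,134.

$72,134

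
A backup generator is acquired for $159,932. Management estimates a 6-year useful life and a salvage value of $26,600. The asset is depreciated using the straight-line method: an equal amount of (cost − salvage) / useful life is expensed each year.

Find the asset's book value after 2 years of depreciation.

Depreciable base = $159,932 − $26,600 = $133,332.
Annual expense = $133,332 / 6 = $22,222.
End of year 1: book value $137,710.
End of year 2: book value $115,488.

$115,488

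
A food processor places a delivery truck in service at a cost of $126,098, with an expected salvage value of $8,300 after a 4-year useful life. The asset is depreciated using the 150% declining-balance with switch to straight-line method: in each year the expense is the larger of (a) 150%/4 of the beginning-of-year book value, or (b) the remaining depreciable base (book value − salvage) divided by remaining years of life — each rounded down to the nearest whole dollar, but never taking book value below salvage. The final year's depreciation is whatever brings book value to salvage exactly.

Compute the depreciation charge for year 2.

Depreciable base = $126,098 − $8,300 = $117,798.
Year 1: DB = ⌊$126,098 × 150%/4⌋ = $47,286; SL = ⌊$117,798/4⌋ = $29,449 → take DB $47,286. Book value $78,812.
Year 2: DB = ⌊$78,812 × 150%/4⌋ = $29,554; SL = ⌊$70,512/3⌋ = $23,504 → take DB $29,554. Book value $49,258.

$29,554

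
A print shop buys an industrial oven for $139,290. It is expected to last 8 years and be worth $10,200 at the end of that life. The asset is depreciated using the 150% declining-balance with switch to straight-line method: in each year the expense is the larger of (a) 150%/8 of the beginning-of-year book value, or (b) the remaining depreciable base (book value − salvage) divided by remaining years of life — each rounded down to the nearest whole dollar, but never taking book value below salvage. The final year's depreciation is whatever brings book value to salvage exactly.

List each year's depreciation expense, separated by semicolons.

$26,116; $21,220; $17,241; $14,008; $12,626; $12,626; $12,626; $12,627

Depreciable base = $139,290 − $10,200 = $129,090.
Year 1: DB = ⌊$139,290 × 150%/8⌋ = $26,116; SL = ⌊$129,090/8⌋ = $16,136 → take DB $26,116. Book value $113,174.
Year 2: DB = ⌊$113,174 × 150%/8⌋ = $21,220; SL = ⌊$102,974/7⌋ = $14,710 → take DB $21,220. Book value $91,954.
Year 3: DB = ⌊$91,954 × 150%/8⌋ = $17,241; SL = ⌊$81,754/6⌋ = $13,625 → take DB $17,241. Book value $74,713.
Year 4: DB = ⌊$74,713 × 150%/8⌋ = $14,008; SL = ⌊$64,513/5⌋ = $12,902 → take DB $14,008. Book value $60,705.
Year 5: DB = ⌊$60,705 × 150%/8⌋ = $11,382; SL = ⌊$50,505/4⌋ = $12,626 → take SL $12,626. Book value $48,079.
Year 6: DB = ⌊$48,079 × 150%/8⌋ = $9,014; SL = ⌊$37,879/3⌋ = $12,626 → take SL $12,626. Book value $35,453.
Year 7: DB = ⌊$35,453 × 150%/8⌋ = $6,647; SL = ⌊$25,253/2⌋ = $12,626 → take SL $12,626. Book value $22,827.
Year 8 (final): $22,827 − $10,200 = $12,627. Book value $10,200.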